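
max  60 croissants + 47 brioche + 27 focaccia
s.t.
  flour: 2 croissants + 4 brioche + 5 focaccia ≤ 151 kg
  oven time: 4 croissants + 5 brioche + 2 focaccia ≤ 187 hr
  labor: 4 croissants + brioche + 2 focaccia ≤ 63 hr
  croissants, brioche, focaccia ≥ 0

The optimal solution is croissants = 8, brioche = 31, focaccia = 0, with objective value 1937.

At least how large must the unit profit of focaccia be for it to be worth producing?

30

At the optimum: flour uses 140 of 151 (slack = 11); oven time uses 187 of 187 (binding); labor uses 63 of 63 (binding).
Since flour is not tight, its dual is 0.
The binding rows give the dual system: 4·y_oven time + 4·y_labor = 60 and 5·y_oven time + 1·y_labor = 47.
Solving: y_oven time = 8, y_labor = 7.
focaccia enters the basis when its profit ≥ yᵀa₃ = 8·2 + 7·2 = 30.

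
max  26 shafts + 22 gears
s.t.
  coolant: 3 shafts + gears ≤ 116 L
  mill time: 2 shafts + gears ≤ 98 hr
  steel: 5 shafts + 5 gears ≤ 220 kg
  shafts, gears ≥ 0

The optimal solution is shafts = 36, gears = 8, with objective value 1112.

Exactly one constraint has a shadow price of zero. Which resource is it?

mill time

coolant: 116/116 (binding)
mill time: 80/98 (slack 18)
steel: 220/220 (binding)
By complementary slackness, a constraint with positive slack has shadow price 0 → mill time.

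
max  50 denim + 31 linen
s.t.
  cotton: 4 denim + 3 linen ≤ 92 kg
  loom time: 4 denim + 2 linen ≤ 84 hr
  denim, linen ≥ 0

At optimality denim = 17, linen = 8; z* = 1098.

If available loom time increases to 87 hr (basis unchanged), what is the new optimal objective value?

1117.5

Check each constraint at x*: cotton 92/92 (tight); loom time 84/84 (tight).
Dual feasibility on the basic columns requires 4·y_cotton + 4·y_loom time = 50, 3·y_cotton + 2·y_loom time = 31.
→ y_cotton = 6 and y_loom time = 6.5.
Δz = y_loom time·Δb = 6.5 × (3) = 19.5, so new z* = 1098 + 19.5 = 1117.5.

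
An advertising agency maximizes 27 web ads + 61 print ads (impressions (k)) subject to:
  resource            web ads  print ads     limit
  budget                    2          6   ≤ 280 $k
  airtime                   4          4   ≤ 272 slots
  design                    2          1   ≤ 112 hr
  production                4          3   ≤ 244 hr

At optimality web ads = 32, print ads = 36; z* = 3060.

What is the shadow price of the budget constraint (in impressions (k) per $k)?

Check each constraint at x*: budget 280/280 (tight); airtime 272/272 (tight); design 100/112 (slack 12); production 236/244 (slack 8).
Since design, production are not tight, their duals are 0.
The binding rows give the dual system: 2·y_budget + 4·y_airtime = 27 and 6·y_budget + 4·y_airtime = 61.
Solving: y_budget = 8.5, y_airtime = 2.5.
Shadow price of budget = 8.5.

8.5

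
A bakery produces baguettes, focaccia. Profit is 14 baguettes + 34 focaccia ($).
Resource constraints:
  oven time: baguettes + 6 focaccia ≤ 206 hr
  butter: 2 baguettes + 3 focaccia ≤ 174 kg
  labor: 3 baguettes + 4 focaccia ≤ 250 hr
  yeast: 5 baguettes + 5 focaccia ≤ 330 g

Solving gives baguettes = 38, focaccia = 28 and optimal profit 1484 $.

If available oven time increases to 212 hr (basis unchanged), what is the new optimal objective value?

Check each constraint at x*: oven time 206/206 (tight); butter 160/174 (slack 14); labor 226/250 (slack 24); yeast 330/330 (tight).
Since butter, labor are not tight, their duals are 0.
From A_Bᵀ y = c: 1·y_oven time + 5·y_yeast = 14; 6·y_oven time + 5·y_yeast = 34.
Solving: y_oven time = 4, y_yeast = 2.
Δz = y_oven time·Δb = 4 × (6) = 24, so new z* = 1484 + 24 = 1508.

1508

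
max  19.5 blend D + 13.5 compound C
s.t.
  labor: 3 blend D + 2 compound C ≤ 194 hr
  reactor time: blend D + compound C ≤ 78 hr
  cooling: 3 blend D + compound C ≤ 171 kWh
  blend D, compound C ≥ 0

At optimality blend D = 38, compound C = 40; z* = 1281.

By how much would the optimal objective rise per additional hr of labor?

Binding: labor and reactor time. Non-binding: cooling (17 unused).
By complementary slackness, y = 0 for the non-binding constraint.
From A_Bᵀ y = c: 3·y_labor + 1·y_reactor time = 19.5; 2·y_labor + 1·y_reactor time = 13.5.
This yields shadow prices y_labor = 6, y_reactor time = 1.5.
Shadow price of labor = 6.

6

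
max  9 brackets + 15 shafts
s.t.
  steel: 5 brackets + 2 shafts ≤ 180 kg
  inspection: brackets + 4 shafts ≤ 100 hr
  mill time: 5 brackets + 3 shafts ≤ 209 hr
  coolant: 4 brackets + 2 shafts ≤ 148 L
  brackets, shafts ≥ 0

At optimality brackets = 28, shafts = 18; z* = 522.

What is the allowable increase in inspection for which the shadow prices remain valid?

105

Binding constraints: inspection, coolant. The basis is B = [[1,4],[4,2]] with det -14.
Per unit increase in inspection, x* moves by d = (-0.1429, 0.2857).
The basis stays optimal until mill time becomes binding; allowable increase = 105 hr.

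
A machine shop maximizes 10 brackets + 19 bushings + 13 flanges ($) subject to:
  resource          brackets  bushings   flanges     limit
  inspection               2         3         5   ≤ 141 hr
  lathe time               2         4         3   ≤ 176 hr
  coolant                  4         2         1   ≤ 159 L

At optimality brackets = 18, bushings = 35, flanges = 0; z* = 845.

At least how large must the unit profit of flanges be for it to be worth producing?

Binding: inspection and lathe time. Non-binding: coolant (17 unused).
Since coolant is not tight, its dual is 0.
From A_Bᵀ y = c: 2·y_inspection + 2·y_lathe time = 10; 3·y_inspection + 4·y_lathe time = 19.
→ y_inspection = 1 and y_lathe time = 4.
flanges enters the basis when its profit ≥ yᵀa₃ = 1·5 + 4·3 = 17.

17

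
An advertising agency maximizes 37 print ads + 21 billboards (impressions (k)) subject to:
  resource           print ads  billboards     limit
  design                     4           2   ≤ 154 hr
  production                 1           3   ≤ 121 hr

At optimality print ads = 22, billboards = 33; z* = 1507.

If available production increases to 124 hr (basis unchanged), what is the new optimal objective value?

At the optimum: design uses 154 of 154 (binding); production uses 121 of 121 (binding).
From A_Bᵀ y = c: 4·y_design + 1·y_production = 37; 2·y_design + 3·y_production = 21.
→ y_design = 9 and y_production = 1.
Δz = y_production·Δb = 1 × (3) = 3, so new z* = 1507 + 3 = 1510.

1510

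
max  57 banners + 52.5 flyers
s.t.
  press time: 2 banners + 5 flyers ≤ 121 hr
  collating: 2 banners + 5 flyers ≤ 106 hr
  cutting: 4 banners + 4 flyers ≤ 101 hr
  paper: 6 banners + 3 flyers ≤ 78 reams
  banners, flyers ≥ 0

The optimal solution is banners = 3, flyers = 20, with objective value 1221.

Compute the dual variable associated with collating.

6

Binding: collating and paper. Non-binding: press time (15 unused), cutting (9 unused).
By complementary slackness, y = 0 for the non-binding constraints.
The binding rows give the dual system: 2·y_collating + 6·y_paper = 57 and 5·y_collating + 3·y_paper = 52.5.
This yields shadow prices y_collating = 6, y_paper = 7.5.
Shadow price of collating = 6.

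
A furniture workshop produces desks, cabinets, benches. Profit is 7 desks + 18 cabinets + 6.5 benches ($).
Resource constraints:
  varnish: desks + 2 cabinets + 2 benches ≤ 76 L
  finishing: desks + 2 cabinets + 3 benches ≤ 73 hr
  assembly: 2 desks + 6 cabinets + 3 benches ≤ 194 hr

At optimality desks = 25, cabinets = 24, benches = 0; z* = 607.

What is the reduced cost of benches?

-8.5

Binding: finishing and assembly. Non-binding: varnish (3 unused).
Since varnish is not tight, its dual is 0.
The binding rows give the dual system: 1·y_finishing + 2·y_assembly = 7 and 2·y_finishing + 6·y_assembly = 18.
Solving: y_finishing = 3, y_assembly = 2.
Reduced cost of benches: c₃ − yᵀa₃ = 6.5 − (3·3 + 2·3) = 6.5 − 15 = -8.5.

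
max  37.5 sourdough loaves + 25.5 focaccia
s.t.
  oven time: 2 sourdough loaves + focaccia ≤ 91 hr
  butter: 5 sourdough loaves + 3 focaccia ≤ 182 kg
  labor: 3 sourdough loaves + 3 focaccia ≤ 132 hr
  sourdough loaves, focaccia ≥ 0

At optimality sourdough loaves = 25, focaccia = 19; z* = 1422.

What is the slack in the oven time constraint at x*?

22

oven time used = 2·25 + 1·19 = 69; slack = 91 − 69 = 22.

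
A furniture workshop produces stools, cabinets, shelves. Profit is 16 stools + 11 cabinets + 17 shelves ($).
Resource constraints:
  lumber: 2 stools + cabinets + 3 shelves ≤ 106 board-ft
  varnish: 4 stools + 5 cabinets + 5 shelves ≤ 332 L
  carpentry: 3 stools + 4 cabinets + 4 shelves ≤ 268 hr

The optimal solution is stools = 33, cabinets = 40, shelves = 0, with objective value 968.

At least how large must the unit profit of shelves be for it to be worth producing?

23

At the optimum: lumber uses 106 of 106 (binding); varnish uses 332 of 332 (binding); carpentry uses 259 of 268 (slack = 9).
Since carpentry is not tight, its dual is 0.
From A_Bᵀ y = c: 2·y_lumber + 4·y_varnish = 16; 1·y_lumber + 5·y_varnish = 11.
Solving: y_lumber = 6, y_varnish = 1.
shelves enters the basis when its profit ≥ yᵀa₃ = 6·3 + 1·5 = 23.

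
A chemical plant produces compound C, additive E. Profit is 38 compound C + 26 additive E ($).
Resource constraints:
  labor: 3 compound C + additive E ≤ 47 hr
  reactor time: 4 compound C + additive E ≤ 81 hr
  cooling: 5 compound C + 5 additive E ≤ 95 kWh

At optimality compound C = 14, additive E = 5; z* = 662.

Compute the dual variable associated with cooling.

Binding: labor and cooling. Non-binding: reactor time (20 unused).
Slack constraints have shadow price 0 (complementary slackness).
The binding rows give the dual system: 3·y_labor + 5·y_cooling = 38 and 1·y_labor + 5·y_cooling = 26.
→ y_labor = 6 and y_cooling = 4.
Shadow price of cooling = 4.

4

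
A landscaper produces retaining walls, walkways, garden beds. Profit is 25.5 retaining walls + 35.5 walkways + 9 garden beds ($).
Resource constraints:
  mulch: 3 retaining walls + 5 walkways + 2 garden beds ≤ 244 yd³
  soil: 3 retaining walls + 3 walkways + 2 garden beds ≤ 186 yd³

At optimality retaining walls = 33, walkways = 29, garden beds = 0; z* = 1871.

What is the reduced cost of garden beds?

-8

At the optimum: mulch uses 244 of 244 (binding); soil uses 186 of 186 (binding).
Dual feasibility on the basic columns requires 3·y_mulch + 3·y_soil = 25.5, 5·y_mulch + 3·y_soil = 35.5.
Solving: y_mulch = 5, y_soil = 3.5.
Reduced cost of garden beds: c₃ − yᵀa₃ = 9 − (5·2 + 3.5·2) = 9 − 17 = -8.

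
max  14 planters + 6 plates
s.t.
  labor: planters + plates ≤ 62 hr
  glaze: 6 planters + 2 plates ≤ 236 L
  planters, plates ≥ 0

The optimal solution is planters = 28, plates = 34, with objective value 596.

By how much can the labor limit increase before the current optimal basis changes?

Binding constraints: labor, glaze. The basis is B = [[1,1],[6,2]] with det -4.
Per unit increase in labor, x* moves by d = (-0.5, 1.5).
The basis stays optimal until planters reaches 0; allowable increase = 56 hr.

56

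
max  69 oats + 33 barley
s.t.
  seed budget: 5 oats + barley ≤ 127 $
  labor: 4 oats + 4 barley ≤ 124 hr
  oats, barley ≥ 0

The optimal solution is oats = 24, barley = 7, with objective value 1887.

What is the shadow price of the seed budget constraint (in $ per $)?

9

Both seed budget and labor are binding at x*.
The binding rows give the dual system: 5·y_seed budget + 4·y_labor = 69 and 1·y_seed budget + 4·y_labor = 33.
This yields shadow prices y_seed budget = 9, y_labor = 6.
Shadow price of seed budget = 9.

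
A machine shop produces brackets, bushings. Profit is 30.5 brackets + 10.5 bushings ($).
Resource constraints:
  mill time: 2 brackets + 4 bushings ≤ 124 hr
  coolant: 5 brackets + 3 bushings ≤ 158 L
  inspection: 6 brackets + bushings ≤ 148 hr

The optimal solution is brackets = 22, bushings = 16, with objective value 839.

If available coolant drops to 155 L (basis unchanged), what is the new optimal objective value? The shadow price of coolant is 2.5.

Δb = -3, so new z* = 839 + (2.5)·(-3) = 839 − 7.5 = 831.5.

831.5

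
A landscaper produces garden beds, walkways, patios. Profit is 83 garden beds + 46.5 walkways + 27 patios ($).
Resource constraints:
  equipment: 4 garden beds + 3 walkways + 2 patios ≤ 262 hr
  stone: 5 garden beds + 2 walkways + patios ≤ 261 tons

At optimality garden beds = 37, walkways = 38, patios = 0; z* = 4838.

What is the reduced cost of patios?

Check each constraint at x*: equipment 262/262 (tight); stone 261/261 (tight).
Dual feasibility on the basic columns requires 4·y_equipment + 5·y_stone = 83, 3·y_equipment + 2·y_stone = 46.5.
→ y_equipment = 9.5 and y_stone = 9.
Reduced cost of patios: c₃ − yᵀa₃ = 27 − (9.5·2 + 9·1) = 27 − 28 = -1.

-1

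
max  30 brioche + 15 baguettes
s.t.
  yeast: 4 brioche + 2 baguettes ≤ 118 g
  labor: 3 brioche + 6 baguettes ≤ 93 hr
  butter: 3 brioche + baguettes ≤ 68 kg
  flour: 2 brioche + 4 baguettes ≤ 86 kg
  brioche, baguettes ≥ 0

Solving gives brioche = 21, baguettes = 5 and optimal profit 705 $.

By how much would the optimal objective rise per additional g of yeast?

0

At the optimum: yeast uses 94 of 118 (slack = 24); labor uses 93 of 93 (binding); butter uses 68 of 68 (binding); flour uses 62 of 86 (slack = 24).
Since yeast, flour are not tight, their duals are 0.
From A_Bᵀ y = c: 3·y_labor + 3·y_butter = 30; 6·y_labor + 1·y_butter = 15.
→ y_labor = 1 and y_butter = 9.
Shadow price of yeast = 0.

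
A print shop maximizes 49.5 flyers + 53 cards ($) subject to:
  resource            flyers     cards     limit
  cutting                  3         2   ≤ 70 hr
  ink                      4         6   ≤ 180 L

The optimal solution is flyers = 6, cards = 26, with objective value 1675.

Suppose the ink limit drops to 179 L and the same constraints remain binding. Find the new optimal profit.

Check each constraint at x*: cutting 70/70 (tight); ink 180/180 (tight).
The binding rows give the dual system: 3·y_cutting + 4·y_ink = 49.5 and 2·y_cutting + 6·y_ink = 53.
This yields shadow prices y_cutting = 8.5, y_ink = 6.
Δz = y_ink·Δb = 6 × (-1) = -6, so new z* = 1675 − 6 = 1669.

1669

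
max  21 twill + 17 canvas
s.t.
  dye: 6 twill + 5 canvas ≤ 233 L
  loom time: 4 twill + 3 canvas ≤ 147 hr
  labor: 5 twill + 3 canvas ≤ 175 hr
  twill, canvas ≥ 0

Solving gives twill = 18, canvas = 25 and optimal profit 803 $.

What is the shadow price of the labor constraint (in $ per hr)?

Binding: dye and loom time. Non-binding: labor (10 unused).
By complementary slackness, y = 0 for the non-binding constraint.
The binding rows give the dual system: 6·y_dye + 4·y_loom time = 21 and 5·y_dye + 3·y_loom time = 17.
This yields shadow prices y_dye = 2.5, y_loom time = 1.5.
Shadow price of labor = 0.

0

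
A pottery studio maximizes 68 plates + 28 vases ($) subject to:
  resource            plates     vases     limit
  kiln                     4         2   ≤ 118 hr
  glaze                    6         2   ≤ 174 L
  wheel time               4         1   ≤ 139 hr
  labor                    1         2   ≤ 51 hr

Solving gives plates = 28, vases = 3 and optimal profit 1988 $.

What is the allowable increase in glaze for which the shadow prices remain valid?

Binding constraints: kiln, glaze. The basis is B = [[4,2],[6,2]] with det -4.
Per unit increase in glaze, x* moves by d = (0.5, -1).
The basis stays optimal until vases reaches 0; allowable increase = 3 L.

3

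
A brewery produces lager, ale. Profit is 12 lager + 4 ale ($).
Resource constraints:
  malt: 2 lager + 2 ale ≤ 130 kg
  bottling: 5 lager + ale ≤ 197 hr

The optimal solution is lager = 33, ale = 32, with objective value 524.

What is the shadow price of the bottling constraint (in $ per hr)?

At the optimum: malt uses 130 of 130 (binding); bottling uses 197 of 197 (binding).
From A_Bᵀ y = c: 2·y_malt + 5·y_bottling = 12; 2·y_malt + 1·y_bottling = 4.
This yields shadow prices y_malt = 1, y_bottling = 2.
Shadow price of bottling = 2.

2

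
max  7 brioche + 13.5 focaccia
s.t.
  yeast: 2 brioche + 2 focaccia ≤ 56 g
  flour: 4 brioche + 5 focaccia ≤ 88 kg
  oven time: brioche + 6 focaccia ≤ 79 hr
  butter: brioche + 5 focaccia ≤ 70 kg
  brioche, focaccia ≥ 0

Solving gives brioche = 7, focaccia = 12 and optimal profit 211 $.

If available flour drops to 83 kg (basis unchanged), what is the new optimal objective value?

203.5

At the optimum: yeast uses 38 of 56 (slack = 18); flour uses 88 of 88 (binding); oven time uses 79 of 79 (binding); butter uses 67 of 70 (slack = 3).
Slack constraints have shadow price 0 (complementary slackness).
The binding rows give the dual system: 4·y_flour + 1·y_oven time = 7 and 5·y_flour + 6·y_oven time = 13.5.
This yields shadow prices y_flour = 1.5, y_oven time = 1.
Δz = y_flour·Δb = 1.5 × (-5) = -7.5, so new z* = 211 − 7.5 = 203.5.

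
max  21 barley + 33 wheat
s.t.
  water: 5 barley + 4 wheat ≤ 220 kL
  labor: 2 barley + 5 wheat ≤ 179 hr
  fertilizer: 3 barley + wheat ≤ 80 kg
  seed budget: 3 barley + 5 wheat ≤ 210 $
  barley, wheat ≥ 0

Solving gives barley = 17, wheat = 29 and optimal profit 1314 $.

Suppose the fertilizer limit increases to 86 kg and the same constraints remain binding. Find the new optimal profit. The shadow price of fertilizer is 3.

Δb = 6, so new z* = 1314 + (3)·(6) = 1314 + 18 = 1332.

1332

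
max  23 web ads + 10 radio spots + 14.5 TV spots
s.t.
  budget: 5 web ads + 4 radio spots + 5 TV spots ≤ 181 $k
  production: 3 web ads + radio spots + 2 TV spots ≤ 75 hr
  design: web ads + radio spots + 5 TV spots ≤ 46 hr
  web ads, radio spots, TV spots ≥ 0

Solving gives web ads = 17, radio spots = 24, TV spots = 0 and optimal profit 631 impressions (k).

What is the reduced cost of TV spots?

-2.5

Check each constraint at x*: budget 181/181 (tight); production 75/75 (tight); design 41/46 (slack 5).
By complementary slackness, y = 0 for the non-binding constraint.
Dual feasibility on the basic columns requires 5·y_budget + 3·y_production = 23, 4·y_budget + 1·y_production = 10.
This yields shadow prices y_budget = 1, y_production = 6.
Reduced cost of TV spots: c₃ − yᵀa₃ = 14.5 − (1·5 + 6·2) = 14.5 − 17 = -2.5.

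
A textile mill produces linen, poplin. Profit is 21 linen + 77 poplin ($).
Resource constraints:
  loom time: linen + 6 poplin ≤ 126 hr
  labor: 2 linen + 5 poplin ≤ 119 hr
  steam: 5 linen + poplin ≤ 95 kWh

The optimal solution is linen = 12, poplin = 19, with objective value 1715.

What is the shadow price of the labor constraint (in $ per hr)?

Check each constraint at x*: loom time 126/126 (tight); labor 119/119 (tight); steam 79/95 (slack 16).
By complementary slackness, y = 0 for the non-binding constraint.
Dual feasibility on the basic columns requires 1·y_loom time + 2·y_labor = 21, 6·y_loom time + 5·y_labor = 77.
This yields shadow prices y_loom time = 7, y_labor = 7.
Shadow price of labor = 7.

7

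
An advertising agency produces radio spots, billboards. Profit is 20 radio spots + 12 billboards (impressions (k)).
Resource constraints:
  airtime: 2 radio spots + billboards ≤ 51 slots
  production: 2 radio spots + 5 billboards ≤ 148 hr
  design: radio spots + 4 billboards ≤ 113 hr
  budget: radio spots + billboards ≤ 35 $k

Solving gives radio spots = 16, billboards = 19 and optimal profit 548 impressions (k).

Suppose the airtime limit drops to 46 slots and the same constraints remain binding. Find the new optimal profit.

At the optimum: airtime uses 51 of 51 (binding); production uses 127 of 148 (slack = 21); design uses 92 of 113 (slack = 21); budget uses 35 of 35 (binding).
Slack constraints have shadow price 0 (complementary slackness).
Dual feasibility on the basic columns requires 2·y_airtime + 1·y_budget = 20, 1·y_airtime + 1·y_budget = 12.
→ y_airtime = 8 and y_budget = 4.
Δz = y_airtime·Δb = 8 × (-5) = -40, so new z* = 548 − 40 = 508.

508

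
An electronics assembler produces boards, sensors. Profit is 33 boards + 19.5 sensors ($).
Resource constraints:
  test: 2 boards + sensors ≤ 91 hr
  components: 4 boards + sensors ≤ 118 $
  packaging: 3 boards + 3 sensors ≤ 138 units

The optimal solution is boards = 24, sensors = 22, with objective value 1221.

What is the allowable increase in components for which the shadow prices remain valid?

63

Binding constraints: components, packaging. The basis is B = [[4,1],[3,3]] with det 9.
Per unit increase in components, x* moves by d = (0.3333, -0.3333).
The basis stays optimal until test becomes binding; allowable increase = 63 $.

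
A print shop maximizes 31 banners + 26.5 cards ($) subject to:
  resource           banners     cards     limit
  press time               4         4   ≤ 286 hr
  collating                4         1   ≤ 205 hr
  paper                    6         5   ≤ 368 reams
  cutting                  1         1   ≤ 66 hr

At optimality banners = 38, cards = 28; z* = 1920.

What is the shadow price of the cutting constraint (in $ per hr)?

4

Binding: paper and cutting. Non-binding: press time (22 unused), collating (25 unused).
By complementary slackness, y = 0 for the non-binding constraints.
The binding rows give the dual system: 6·y_paper + 1·y_cutting = 31 and 5·y_paper + 1·y_cutting = 26.5.
This yields shadow prices y_paper = 4.5, y_cutting = 4.
Shadow price of cutting = 4.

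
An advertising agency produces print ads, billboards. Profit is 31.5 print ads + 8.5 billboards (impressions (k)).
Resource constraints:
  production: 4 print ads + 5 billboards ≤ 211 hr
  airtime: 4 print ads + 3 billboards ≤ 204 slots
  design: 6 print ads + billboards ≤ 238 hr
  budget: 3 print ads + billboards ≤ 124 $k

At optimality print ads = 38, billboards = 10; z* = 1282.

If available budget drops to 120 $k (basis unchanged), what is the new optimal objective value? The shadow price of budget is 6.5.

1256

Δb = -4, so new z* = 1282 + (6.5)·(-4) = 1282 − 26 = 1256.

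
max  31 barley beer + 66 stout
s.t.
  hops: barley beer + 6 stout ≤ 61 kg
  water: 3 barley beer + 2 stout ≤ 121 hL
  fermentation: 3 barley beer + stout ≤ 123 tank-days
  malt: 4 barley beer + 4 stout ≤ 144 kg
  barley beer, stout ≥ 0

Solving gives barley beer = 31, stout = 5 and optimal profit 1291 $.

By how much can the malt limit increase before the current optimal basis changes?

Binding constraints: hops, malt. The basis is B = [[1,6],[4,4]] with det -20.
Per unit increase in malt, x* moves by d = (0.3, -0.05).
The basis stays optimal until water becomes binding; allowable increase = 22.5 kg.

22.5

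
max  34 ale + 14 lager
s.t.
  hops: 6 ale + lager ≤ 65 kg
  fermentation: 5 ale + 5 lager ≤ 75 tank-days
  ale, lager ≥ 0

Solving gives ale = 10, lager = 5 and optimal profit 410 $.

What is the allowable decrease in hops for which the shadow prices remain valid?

50

Binding constraints: hops, fermentation. The basis is B = [[6,1],[5,5]] with det 25.
Per unit decrease in hops, x* moves by d = (-0.2, 0.2).
The basis stays optimal until ale reaches 0; allowable decrease = 50 kg.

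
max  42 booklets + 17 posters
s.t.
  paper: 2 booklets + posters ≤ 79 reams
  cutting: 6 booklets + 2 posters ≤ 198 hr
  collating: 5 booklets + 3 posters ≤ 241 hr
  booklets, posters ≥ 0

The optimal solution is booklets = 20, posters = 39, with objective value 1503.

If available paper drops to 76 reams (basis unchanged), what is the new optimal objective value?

1476

Binding: paper and cutting. Non-binding: collating (24 unused).
Since collating is not tight, its dual is 0.
The binding rows give the dual system: 2·y_paper + 6·y_cutting = 42 and 1·y_paper + 2·y_cutting = 17.
This yields shadow prices y_paper = 9, y_cutting = 4.
Δz = y_paper·Δb = 9 × (-3) = -27, so new z* = 1503 − 27 = 1476.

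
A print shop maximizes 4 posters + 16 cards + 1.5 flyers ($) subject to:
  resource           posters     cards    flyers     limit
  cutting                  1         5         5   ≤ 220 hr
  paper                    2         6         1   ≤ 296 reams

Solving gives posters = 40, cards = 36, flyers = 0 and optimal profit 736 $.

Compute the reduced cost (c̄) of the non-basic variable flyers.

-9.5

Both cutting and paper are binding at x*.
Dual feasibility on the basic columns requires 1·y_cutting + 2·y_paper = 4, 5·y_cutting + 6·y_paper = 16.
Solving: y_cutting = 2, y_paper = 1.
Reduced cost of flyers: c₃ − yᵀa₃ = 1.5 − (2·5 + 1·1) = 1.5 − 11 = -9.5.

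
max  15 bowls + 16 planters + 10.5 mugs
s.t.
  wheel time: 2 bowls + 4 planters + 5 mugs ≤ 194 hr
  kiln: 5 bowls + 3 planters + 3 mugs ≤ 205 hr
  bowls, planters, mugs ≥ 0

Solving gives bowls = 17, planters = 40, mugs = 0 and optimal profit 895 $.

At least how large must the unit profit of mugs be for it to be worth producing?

At the optimum: wheel time uses 194 of 194 (binding); kiln uses 205 of 205 (binding).
The binding rows give the dual system: 2·y_wheel time + 5·y_kiln = 15 and 4·y_wheel time + 3·y_kiln = 16.
Solving: y_wheel time = 2.5, y_kiln = 2.
mugs enters the basis when its profit ≥ yᵀa₃ = 2.5·5 + 2·3 = 18.5.

18.5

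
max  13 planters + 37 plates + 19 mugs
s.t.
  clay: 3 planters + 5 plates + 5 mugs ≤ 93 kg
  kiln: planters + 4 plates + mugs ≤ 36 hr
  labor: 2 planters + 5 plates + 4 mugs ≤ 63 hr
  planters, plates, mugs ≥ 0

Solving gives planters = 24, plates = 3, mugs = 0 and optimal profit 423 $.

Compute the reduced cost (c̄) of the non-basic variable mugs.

-4

Check each constraint at x*: clay 87/93 (slack 6); kiln 36/36 (tight); labor 63/63 (tight).
Since clay is not tight, its dual is 0.
The binding rows give the dual system: 1·y_kiln + 2·y_labor = 13 and 4·y_kiln + 5·y_labor = 37.
This yields shadow prices y_kiln = 3, y_labor = 5.
Reduced cost of mugs: c₃ − yᵀa₃ = 19 − (3·1 + 5·4) = 19 − 23 = -4.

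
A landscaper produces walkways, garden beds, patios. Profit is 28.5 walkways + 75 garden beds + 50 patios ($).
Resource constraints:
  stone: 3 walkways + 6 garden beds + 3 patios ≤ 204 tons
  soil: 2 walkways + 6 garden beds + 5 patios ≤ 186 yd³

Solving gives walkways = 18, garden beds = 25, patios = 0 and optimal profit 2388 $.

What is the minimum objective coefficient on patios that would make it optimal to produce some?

55.5

Check each constraint at x*: stone 204/204 (tight); soil 186/186 (tight).
Dual feasibility on the basic columns requires 3·y_stone + 2·y_soil = 28.5, 6·y_stone + 6·y_soil = 75.
Solving: y_stone = 3.5, y_soil = 9.
patios enters the basis when its profit ≥ yᵀa₃ = 3.5·3 + 9·5 = 55.5.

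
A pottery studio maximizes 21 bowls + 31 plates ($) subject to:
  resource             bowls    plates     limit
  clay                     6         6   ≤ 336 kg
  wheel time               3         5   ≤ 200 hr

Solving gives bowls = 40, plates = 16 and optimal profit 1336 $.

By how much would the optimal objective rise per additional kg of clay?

1

Both clay and wheel time are binding at x*.
Dual feasibility on the basic columns requires 6·y_clay + 3·y_wheel time = 21, 6·y_clay + 5·y_wheel time = 31.
Solving: y_clay = 1, y_wheel time = 5.
Shadow price of clay = 1.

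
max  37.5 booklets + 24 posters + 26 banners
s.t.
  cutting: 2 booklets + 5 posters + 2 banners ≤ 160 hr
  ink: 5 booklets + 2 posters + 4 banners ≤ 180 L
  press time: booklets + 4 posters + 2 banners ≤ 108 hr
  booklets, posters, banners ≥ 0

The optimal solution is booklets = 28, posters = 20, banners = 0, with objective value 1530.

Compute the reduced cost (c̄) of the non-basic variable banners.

-7

Check each constraint at x*: cutting 156/160 (slack 4); ink 180/180 (tight); press time 108/108 (tight).
Since cutting is not tight, its dual is 0.
Dual feasibility on the basic columns requires 5·y_ink + 1·y_press time = 37.5, 2·y_ink + 4·y_press time = 24.
Solving: y_ink = 7, y_press time = 2.5.
Reduced cost of banners: c₃ − yᵀa₃ = 26 − (7·4 + 2.5·2) = 26 − 33 = -7.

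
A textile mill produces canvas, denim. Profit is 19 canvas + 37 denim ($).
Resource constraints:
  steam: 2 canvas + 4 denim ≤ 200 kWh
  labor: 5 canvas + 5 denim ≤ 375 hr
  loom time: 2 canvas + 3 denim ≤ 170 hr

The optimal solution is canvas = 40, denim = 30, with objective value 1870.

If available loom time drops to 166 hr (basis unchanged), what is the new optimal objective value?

Check each constraint at x*: steam 200/200 (tight); labor 350/375 (slack 25); loom time 170/170 (tight).
Since labor is not tight, its dual is 0.
From A_Bᵀ y = c: 2·y_steam + 2·y_loom time = 19; 4·y_steam + 3·y_loom time = 37.
→ y_steam = 8.5 and y_loom time = 1.
Δz = y_loom time·Δb = 1 × (-4) = -4, so new z* = 1870 − 4 = 1866.

1866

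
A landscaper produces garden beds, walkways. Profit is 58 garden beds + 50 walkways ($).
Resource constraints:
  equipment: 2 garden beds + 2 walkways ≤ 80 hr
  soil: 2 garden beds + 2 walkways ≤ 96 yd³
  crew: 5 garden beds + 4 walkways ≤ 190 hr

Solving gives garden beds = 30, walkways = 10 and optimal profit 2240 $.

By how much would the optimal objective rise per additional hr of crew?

Binding: equipment and crew. Non-binding: soil (16 unused).
Since soil is not tight, its dual is 0.
Dual feasibility on the basic columns requires 2·y_equipment + 5·y_crew = 58, 2·y_equipment + 4·y_crew = 50.
Solving: y_equipment = 9, y_crew = 8.
Shadow price of crew = 8.

8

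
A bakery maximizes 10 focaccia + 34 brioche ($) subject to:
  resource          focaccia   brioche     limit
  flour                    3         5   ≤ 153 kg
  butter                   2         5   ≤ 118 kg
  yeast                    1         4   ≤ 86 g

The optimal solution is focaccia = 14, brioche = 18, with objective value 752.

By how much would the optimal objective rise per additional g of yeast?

Binding: butter and yeast. Non-binding: flour (21 unused).
Slack constraints have shadow price 0 (complementary slackness).
From A_Bᵀ y = c: 2·y_butter + 1·y_yeast = 10; 5·y_butter + 4·y_yeast = 34.
Solving: y_butter = 2, y_yeast = 6.
Shadow price of yeast = 6.

6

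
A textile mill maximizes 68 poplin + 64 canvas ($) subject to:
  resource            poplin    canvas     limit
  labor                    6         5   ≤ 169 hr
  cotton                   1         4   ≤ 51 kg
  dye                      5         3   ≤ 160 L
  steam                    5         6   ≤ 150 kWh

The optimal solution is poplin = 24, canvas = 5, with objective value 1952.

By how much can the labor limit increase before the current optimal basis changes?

11

Binding constraints: labor, steam. The basis is B = [[6,5],[5,6]] with det 11.
Per unit increase in labor, x* moves by d = (0.5455, -0.4545).
The basis stays optimal until canvas reaches 0; allowable increase = 11 hr.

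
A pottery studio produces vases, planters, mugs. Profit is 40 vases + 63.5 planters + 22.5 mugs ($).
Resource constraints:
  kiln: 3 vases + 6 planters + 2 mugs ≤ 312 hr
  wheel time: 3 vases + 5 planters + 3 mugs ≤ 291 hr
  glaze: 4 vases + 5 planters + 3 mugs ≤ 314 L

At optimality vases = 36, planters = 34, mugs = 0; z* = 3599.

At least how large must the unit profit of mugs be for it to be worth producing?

At the optimum: kiln uses 312 of 312 (binding); wheel time uses 278 of 291 (slack = 13); glaze uses 314 of 314 (binding).
By complementary slackness, y = 0 for the non-binding constraint.
From A_Bᵀ y = c: 3·y_kiln + 4·y_glaze = 40; 6·y_kiln + 5·y_glaze = 63.5.
This yields shadow prices y_kiln = 6, y_glaze = 5.5.
mugs enters the basis when its profit ≥ yᵀa₃ = 6·2 + 5.5·3 = 28.5.

28.5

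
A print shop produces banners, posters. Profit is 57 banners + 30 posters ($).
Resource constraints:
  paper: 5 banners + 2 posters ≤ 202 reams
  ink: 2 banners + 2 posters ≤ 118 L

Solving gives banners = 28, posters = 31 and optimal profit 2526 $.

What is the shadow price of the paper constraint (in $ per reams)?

At the optimum: paper uses 202 of 202 (binding); ink uses 118 of 118 (binding).
From A_Bᵀ y = c: 5·y_paper + 2·y_ink = 57; 2·y_paper + 2·y_ink = 30.
Solving: y_paper = 9, y_ink = 6.
Shadow price of paper = 9.

9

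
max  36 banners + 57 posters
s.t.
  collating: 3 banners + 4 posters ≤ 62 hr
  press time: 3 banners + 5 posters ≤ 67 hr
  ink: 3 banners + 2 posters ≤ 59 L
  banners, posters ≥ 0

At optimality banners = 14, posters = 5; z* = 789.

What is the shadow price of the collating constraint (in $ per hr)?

3

At the optimum: collating uses 62 of 62 (binding); press time uses 67 of 67 (binding); ink uses 52 of 59 (slack = 7).
By complementary slackness, y = 0 for the non-binding constraint.
From A_Bᵀ y = c: 3·y_collating + 3·y_press time = 36; 4·y_collating + 5·y_press time = 57.
Solving: y_collating = 3, y_press time = 9.
Shadow price of collating = 3.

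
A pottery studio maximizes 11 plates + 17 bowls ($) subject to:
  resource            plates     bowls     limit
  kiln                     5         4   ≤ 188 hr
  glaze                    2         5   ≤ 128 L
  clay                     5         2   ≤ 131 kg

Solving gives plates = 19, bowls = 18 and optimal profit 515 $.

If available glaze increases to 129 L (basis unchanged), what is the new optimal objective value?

518

At the optimum: kiln uses 167 of 188 (slack = 21); glaze uses 128 of 128 (binding); clay uses 131 of 131 (binding).
Since kiln is not tight, its dual is 0.
Dual feasibility on the basic columns requires 2·y_glaze + 5·y_clay = 11, 5·y_glaze + 2·y_clay = 17.
This yields shadow prices y_glaze = 3, y_clay = 1.
Δz = y_glaze·Δb = 3 × (1) = 3, so new z* = 515 + 3 = 518.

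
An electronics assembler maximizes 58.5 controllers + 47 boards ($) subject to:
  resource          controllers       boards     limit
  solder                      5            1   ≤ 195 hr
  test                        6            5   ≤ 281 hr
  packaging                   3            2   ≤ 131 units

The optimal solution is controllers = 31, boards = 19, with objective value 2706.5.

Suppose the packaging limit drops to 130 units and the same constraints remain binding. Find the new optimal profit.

Check each constraint at x*: solder 174/195 (slack 21); test 281/281 (tight); packaging 131/131 (tight).
By complementary slackness, y = 0 for the non-binding constraint.
The binding rows give the dual system: 6·y_test + 3·y_packaging = 58.5 and 5·y_test + 2·y_packaging = 47.
Solving: y_test = 8, y_packaging = 3.5.
Δz = y_packaging·Δb = 3.5 × (-1) = -3.5, so new z* = 2706.5 − 3.5 = 2703.

2703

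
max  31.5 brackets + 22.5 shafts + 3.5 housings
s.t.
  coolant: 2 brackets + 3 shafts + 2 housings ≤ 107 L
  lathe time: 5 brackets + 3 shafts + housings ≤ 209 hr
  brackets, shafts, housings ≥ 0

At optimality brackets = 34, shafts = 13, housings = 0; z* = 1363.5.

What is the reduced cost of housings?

-6

Both coolant and lathe time are binding at x*.
The binding rows give the dual system: 2·y_coolant + 5·y_lathe time = 31.5 and 3·y_coolant + 3·y_lathe time = 22.5.
This yields shadow prices y_coolant = 2, y_lathe time = 5.5.
Reduced cost of housings: c₃ − yᵀa₃ = 3.5 − (2·2 + 5.5·1) = 3.5 − 9.5 = -6.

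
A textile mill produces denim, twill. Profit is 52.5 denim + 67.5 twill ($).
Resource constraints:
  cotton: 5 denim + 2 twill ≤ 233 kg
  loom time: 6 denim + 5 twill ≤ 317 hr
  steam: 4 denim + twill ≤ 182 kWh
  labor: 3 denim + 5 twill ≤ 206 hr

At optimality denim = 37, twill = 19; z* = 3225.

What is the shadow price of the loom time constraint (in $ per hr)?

Check each constraint at x*: cotton 223/233 (slack 10); loom time 317/317 (tight); steam 167/182 (slack 15); labor 206/206 (tight).
By complementary slackness, y = 0 for the non-binding constraints.
The binding rows give the dual system: 6·y_loom time + 3·y_labor = 52.5 and 5·y_loom time + 5·y_labor = 67.5.
Solving: y_loom time = 4, y_labor = 9.5.
Shadow price of loom time = 4.

4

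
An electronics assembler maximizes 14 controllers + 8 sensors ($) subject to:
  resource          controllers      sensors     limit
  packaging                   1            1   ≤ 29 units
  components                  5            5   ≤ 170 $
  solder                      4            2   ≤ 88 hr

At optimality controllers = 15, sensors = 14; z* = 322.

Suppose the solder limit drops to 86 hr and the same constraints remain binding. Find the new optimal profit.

316

Binding: packaging and solder. Non-binding: components (25 unused).
Since components is not tight, its dual is 0.
Dual feasibility on the basic columns requires 1·y_packaging + 4·y_solder = 14, 1·y_packaging + 2·y_solder = 8.
This yields shadow prices y_packaging = 2, y_solder = 3.
Δz = y_solder·Δb = 3 × (-2) = -6, so new z* = 322 − 6 = 316.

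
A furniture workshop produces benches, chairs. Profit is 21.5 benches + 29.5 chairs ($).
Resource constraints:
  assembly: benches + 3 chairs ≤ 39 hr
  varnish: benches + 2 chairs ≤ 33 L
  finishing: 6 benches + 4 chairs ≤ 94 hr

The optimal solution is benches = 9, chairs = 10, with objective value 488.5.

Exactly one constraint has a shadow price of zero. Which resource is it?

assembly: 39/39 (binding)
varnish: 29/33 (slack 4)
finishing: 94/94 (binding)
By complementary slackness, a constraint with positive slack has shadow price 0 → varnish.

varnish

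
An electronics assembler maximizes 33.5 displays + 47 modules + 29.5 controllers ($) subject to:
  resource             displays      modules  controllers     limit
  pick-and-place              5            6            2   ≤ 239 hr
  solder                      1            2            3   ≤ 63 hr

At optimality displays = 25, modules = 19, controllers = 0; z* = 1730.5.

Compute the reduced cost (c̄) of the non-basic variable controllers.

At the optimum: pick-and-place uses 239 of 239 (binding); solder uses 63 of 63 (binding).
Dual feasibility on the basic columns requires 5·y_pick-and-place + 1·y_solder = 33.5, 6·y_pick-and-place + 2·y_solder = 47.
Solving: y_pick-and-place = 5, y_solder = 8.5.
Reduced cost of controllers: c₃ − yᵀa₃ = 29.5 − (5·2 + 8.5·3) = 29.5 − 35.5 = -6.

-6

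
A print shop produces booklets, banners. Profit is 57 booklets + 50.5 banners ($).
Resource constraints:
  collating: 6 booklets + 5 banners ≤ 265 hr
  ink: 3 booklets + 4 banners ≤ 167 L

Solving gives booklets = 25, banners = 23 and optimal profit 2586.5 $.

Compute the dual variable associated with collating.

8.5

Check each constraint at x*: collating 265/265 (tight); ink 167/167 (tight).
From A_Bᵀ y = c: 6·y_collating + 3·y_ink = 57; 5·y_collating + 4·y_ink = 50.5.
This yields shadow prices y_collating = 8.5, y_ink = 2.
Shadow price of collating = 8.5.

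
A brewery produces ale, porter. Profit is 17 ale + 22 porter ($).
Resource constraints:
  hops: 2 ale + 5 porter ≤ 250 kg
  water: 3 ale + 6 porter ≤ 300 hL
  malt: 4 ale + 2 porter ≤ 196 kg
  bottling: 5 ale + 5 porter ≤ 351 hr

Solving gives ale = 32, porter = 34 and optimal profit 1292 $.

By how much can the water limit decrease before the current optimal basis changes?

Binding constraints: water, malt. The basis is B = [[3,6],[4,2]] with det -18.
Per unit decrease in water, x* moves by d = (0.1111, -0.2222).
The basis stays optimal until porter reaches 0; allowable decrease = 153 hL.

153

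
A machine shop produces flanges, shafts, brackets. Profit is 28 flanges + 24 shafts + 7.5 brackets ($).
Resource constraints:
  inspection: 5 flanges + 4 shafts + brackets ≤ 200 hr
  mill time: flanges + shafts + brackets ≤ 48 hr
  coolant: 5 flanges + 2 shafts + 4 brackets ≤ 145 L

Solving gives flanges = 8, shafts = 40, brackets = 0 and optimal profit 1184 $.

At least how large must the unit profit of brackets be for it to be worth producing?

12

Binding: inspection and mill time. Non-binding: coolant (25 unused).
By complementary slackness, y = 0 for the non-binding constraint.
The binding rows give the dual system: 5·y_inspection + 1·y_mill time = 28 and 4·y_inspection + 1·y_mill time = 24.
Solving: y_inspection = 4, y_mill time = 8.
brackets enters the basis when its profit ≥ yᵀa₃ = 4·1 + 8·1 = 12.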